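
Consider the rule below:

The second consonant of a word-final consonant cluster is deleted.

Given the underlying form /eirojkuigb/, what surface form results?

/b/ is the second consonant of a word-final cluster /gb/, so it deletes.
The other instances of /r/, /j/, /k/, /g/ do not occur in the required environment and remain unchanged.
Surface form: [eirojkuig].

eirojkuig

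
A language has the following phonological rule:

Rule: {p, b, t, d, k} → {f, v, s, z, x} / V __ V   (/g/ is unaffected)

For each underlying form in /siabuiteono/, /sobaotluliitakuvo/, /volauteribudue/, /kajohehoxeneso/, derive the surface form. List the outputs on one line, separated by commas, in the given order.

/siabuiteono/: /b/ is a stop between vowels /a/ and /u/, so it spirantizes to the fricative [v]. /t/ is a stop between vowels /i/ and /e/, so it spirantizes to the fricative [s]. → [siavuiseono].
/sobaotluliitakuvo/: /b/ is a stop between vowels /o/ and /a/, so it spirantizes to the fricative [v]. /t/ is a stop between vowels /i/ and /a/, so it spirantizes to the fricative [s]. /k/ is a stop between vowels /a/ and /u/, so it spirantizes to the fricative [x]. → [sovaotluliisaxuvo].
/volauteribudue/: /t/ is a stop between vowels /u/ and /e/, so it spirantizes to the fricative [s]. /b/ is a stop between vowels /i/ and /u/, so it spirantizes to the fricative [v]. /d/ is a stop between vowels /u/ and /u/, so it spirantizes to the fricative [z]. → [volauserivuzue].
/kajohehoxeneso/: the rule's environment is not met; surfaces unchanged as [kajohehoxeneso].

siavuiseono, sovaotluliisaxuvo, volauserivuzue, kajohehoxeneso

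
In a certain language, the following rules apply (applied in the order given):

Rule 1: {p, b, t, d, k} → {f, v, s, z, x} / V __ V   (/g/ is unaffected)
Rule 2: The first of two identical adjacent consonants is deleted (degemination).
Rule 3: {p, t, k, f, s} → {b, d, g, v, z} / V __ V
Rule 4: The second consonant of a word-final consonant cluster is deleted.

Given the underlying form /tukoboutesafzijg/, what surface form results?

tuxovouzezafzij

Rule 1 (intervocalic spirantization): /k/ is a stop between vowels /u/ and /o/, so it spirantizes to the fricative [x]. /b/ is a stop between vowels /o/ and /o/, so it spirantizes to the fricative [v]. /t/ is a stop between vowels /u/ and /e/, so it spirantizes to the fricative [s]. /tukoboutesafzijg/ → tuxovousesafzijg.
Rule 2 (degemination): no segment meets the environment; /tuxovousesafzijg/ is unchanged.
Rule 3 (intervocalic voicing): /s/ is a voiceless obstruent between vowels /u/ and /e/, so it voices to [z]. /s/ is a voiceless obstruent between vowels /e/ and /a/, so it voices to [z]. /tuxovousesafzijg/ → tuxovouzezafzijg.
Rule 4 (final cluster simplification): /g/ is the second consonant of a word-final cluster /jg/, so it deletes. /tuxovouzezafzijg/ → tuxovouzezafzij.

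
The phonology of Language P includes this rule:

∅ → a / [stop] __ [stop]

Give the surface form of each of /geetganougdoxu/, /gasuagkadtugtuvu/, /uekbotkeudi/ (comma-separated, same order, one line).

geetaganougadoxu, gasuagakadatugatuvu, uekabotakeudi

/geetganougdoxu/: /t/ and /g/ form a stop–stop cluster, so [a] is inserted between them. /g/ and /d/ form a stop–stop cluster, so [a] is inserted between them. → [geetaganougadoxu].
/gasuagkadtugtuvu/: /g/ and /k/ form a stop–stop cluster, so [a] is inserted between them. /d/ and /t/ form a stop–stop cluster, so [a] is inserted between them. /g/ and /t/ form a stop–stop cluster, so [a] is inserted between them. → [gasuagakadatugatuvu].
/uekbotkeudi/: /k/ and /b/ form a stop–stop cluster, so [a] is inserted between them. /t/ and /k/ form a stop–stop cluster, so [a] is inserted between them. → [uekabotakeudi].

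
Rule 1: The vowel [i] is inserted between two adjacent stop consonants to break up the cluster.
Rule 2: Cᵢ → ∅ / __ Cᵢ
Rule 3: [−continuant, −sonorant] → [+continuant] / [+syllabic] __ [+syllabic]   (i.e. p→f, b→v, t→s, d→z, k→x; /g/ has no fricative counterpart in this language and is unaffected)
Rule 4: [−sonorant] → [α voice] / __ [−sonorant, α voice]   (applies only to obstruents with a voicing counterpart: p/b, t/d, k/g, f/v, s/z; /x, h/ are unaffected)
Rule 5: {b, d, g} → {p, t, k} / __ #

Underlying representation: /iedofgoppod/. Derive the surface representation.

iezovgofifot

Rule 1 (stop-cluster i-epenthesis): /p/ and /p/ form a stop–stop cluster, so [i] is inserted between them. /iedofgoppod/ → iedofgopipod.
Rule 2 (degemination): no segment meets the environment; /iedofgopipod/ is unchanged.
Rule 3 (intervocalic spirantization): /d/ is a stop between vowels /e/ and /o/, so it spirantizes to the fricative [z]. /p/ is a stop between vowels /o/ and /i/, so it spirantizes to the fricative [f]. /p/ is a stop between vowels /i/ and /o/, so it spirantizes to the fricative [f]. /iedofgopipod/ → iezofgofifod.
Rule 4 (regressive voicing assimilation): /f/ precedes the voiced obstruent /g/, so it voices to [v] by assimilation. /iezofgofifod/ → iezovgofifod.
Rule 5 (final devoicing): /d/ is a voiced stop in word-final position, so it devoices to [t]. /iezovgofifod/ → iezovgofifot.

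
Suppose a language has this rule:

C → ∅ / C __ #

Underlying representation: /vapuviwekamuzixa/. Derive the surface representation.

No segment of /vapuviwekamuzixa/ meets the structural description of the rule, so the form surfaces unchanged.

vapuviwekamuzixa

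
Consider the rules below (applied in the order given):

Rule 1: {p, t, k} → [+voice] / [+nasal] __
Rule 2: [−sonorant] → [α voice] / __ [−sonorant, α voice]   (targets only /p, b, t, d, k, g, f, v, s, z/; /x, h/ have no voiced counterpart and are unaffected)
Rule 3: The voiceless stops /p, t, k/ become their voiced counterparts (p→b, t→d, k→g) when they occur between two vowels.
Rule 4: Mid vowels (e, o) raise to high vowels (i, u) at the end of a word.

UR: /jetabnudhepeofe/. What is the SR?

jedabnuthebeofi

Rule 1 (post-nasal voicing): no segment meets the environment; /jetabnudhepeofe/ is unchanged.
Rule 2 (regressive voicing assimilation): /d/ precedes the voiceless obstruent /h/, so it devoices to [t] by assimilation. /jetabnudhepeofe/ → jetabnuthepeofe.
Rule 3 (intervocalic voicing): /t/ is a voiceless stop between vowels /e/ and /a/, so it voices to [d]. /p/ is a voiceless stop between vowels /e/ and /e/, so it voices to [b]. /jetabnuthepeofe/ → jedabnuthebeofe.
Rule 4 (final vowel raising): /e/ is a mid vowel in word-final position, so it raises to [i]. /jedabnuthebeofe/ → jedabnuthebeofi.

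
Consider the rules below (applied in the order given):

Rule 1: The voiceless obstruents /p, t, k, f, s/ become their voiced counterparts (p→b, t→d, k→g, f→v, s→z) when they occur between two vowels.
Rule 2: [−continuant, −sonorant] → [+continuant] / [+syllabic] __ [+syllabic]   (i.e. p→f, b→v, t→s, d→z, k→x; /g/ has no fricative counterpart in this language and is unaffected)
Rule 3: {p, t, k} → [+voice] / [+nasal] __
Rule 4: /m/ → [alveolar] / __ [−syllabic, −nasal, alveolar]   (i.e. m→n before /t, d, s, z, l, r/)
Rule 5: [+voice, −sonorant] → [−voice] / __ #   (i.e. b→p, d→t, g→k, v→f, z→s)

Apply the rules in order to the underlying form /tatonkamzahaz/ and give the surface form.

Rule 1 (intervocalic voicing): /t/ is a voiceless obstruent between vowels /a/ and /o/, so it voices to [d]. /tatonkamzahaz/ → tadonkamzahaz.
Rule 2 (intervocalic spirantization): /d/ is a stop between vowels /a/ and /o/, so it spirantizes to the fricative [z]. /tadonkamzahaz/ → tazonkamzahaz.
Rule 3 (post-nasal voicing): /k/ is a voiceless stop immediately after the nasal /n/, so it voices to [g]. /tazonkamzahaz/ → tazongamzahaz.
Rule 4 (nasal place assimilation): /m/ precedes the alveolar consonant /z/, so it assimilates in place to [n]. /tazongamzahaz/ → tazonganzahaz.
Rule 5 (final devoicing): /z/ is a voiced obstruent in word-final position, so it devoices to [s]. /tazonganzahaz/ → tazonganzahas.

tazonganzahas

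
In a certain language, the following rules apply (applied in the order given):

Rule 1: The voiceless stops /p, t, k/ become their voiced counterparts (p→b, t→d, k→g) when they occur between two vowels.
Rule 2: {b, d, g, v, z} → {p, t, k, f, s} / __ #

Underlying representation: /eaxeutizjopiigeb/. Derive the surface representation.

eaxeudizjobiigep

Rule 1 (intervocalic voicing): /t/ is a voiceless stop between vowels /u/ and /i/, so it voices to [d]. /p/ is a voiceless stop between vowels /o/ and /i/, so it voices to [b]. /eaxeutizjopiigeb/ → eaxeudizjobiigeb.
Rule 2 (final devoicing): /b/ is a voiced obstruent in word-final position, so it devoices to [p]. /eaxeudizjobiigeb/ → eaxeudizjobiigep.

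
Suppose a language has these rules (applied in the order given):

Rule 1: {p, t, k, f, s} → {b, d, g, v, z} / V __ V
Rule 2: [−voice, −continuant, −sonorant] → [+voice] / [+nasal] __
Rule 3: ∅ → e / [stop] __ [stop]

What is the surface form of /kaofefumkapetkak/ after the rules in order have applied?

Rule 1 (intervocalic voicing): /f/ is a voiceless obstruent between vowels /o/ and /e/, so it voices to [v]. /f/ is a voiceless obstruent between vowels /e/ and /u/, so it voices to [v]. /p/ is a voiceless obstruent between vowels /a/ and /e/, so it voices to [b]. /kaofefumkapetkak/ → kaovevumkabetkak.
Rule 2 (post-nasal voicing): /k/ is a voiceless stop immediately after the nasal /m/, so it voices to [g]. /kaovevumkabetkak/ → kaovevumgabetkak.
Rule 3 (stop-cluster e-epenthesis): /t/ and /k/ form a stop–stop cluster, so [e] is inserted between them. /kaovevumgabetkak/ → kaovevumgabetekak.

kaovevumgabetekak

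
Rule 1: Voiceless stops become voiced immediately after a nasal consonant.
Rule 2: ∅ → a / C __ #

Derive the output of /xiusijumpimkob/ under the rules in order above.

xiusijumbimgoba

Rule 1 (post-nasal voicing): /p/ is a voiceless stop immediately after the nasal /m/, so it voices to [b]. /k/ is a voiceless stop immediately after the nasal /m/, so it voices to [g]. /xiusijumpimkob/ → xiusijumbimgob.
Rule 2 (final a-epenthesis): the form ends in the consonant /b/, so [a] is inserted word-finally. /xiusijumbimgob/ → xiusijumbimgoba.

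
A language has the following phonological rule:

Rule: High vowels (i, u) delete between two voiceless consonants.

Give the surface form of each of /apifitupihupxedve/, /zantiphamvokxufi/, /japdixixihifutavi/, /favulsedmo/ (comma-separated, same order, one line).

/apifitupihupxedve/: /i/ is a high vowel flanked by voiceless consonants /p/ and /f/, so it deletes. /i/ is a high vowel flanked by voiceless consonants /f/ and /t/, so it deletes. /u/ is a high vowel flanked by voiceless consonants /t/ and /p/, so it deletes. /i/ is a high vowel flanked by voiceless consonants /p/ and /h/, so it deletes. /u/ is a high vowel flanked by voiceless consonants /h/ and /p/, so it deletes. → [apftphpxedve].
/zantiphamvokxufi/: /i/ is a high vowel flanked by voiceless consonants /t/ and /p/, so it deletes. /u/ is a high vowel flanked by voiceless consonants /x/ and /f/, so it deletes. → [zantphamvokxfi].
/japdixixihifutavi/: /i/ is a high vowel flanked by voiceless consonants /x/ and /x/, so it deletes. /i/ is a high vowel flanked by voiceless consonants /x/ and /h/, so it deletes. /i/ is a high vowel flanked by voiceless consonants /h/ and /f/, so it deletes. /u/ is a high vowel flanked by voiceless consonants /f/ and /t/, so it deletes. → [japdixxhftavi].
/favulsedmo/: the rule's environment is not met; surfaces unchanged as [favulsedmo].

apftphpxedve, zantphamvokxfi, japdixxhftavi, favulsedmo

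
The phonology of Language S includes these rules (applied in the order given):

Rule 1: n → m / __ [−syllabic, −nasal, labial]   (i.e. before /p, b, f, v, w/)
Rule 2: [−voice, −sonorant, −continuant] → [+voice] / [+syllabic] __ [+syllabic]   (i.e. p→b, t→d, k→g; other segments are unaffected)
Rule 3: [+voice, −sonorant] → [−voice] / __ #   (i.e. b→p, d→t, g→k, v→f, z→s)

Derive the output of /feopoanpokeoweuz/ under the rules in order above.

feoboampogeoweus

Rule 1 (nasal place assimilation): /n/ precedes the labial consonant /p/, so it assimilates in place to [m]. /feopoanpokeoweuz/ → feopoampokeoweuz.
Rule 2 (intervocalic voicing): /p/ is a voiceless stop between vowels /o/ and /o/, so it voices to [b]. /k/ is a voiceless stop between vowels /o/ and /e/, so it voices to [g]. /feopoampokeoweuz/ → feoboampogeoweuz.
Rule 3 (final devoicing): /z/ is a voiced obstruent in word-final position, so it devoices to [s]. /feoboampogeoweuz/ → feoboampogeoweus.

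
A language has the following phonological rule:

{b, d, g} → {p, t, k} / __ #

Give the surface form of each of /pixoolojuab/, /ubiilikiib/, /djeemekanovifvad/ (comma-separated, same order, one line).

/pixoolojuab/: /b/ is a voiced stop in word-final position, so it devoices to [p]. → [pixoolojuap].
/ubiilikiib/: /b/ is a voiced stop in word-final position, so it devoices to [p]. → [ubiilikiip].
/djeemekanovifvad/: /d/ is a voiced stop in word-final position, so it devoices to [t]. → [djeemekanovifvat].

pixoolojuap, ubiilikiip, djeemekanovifvat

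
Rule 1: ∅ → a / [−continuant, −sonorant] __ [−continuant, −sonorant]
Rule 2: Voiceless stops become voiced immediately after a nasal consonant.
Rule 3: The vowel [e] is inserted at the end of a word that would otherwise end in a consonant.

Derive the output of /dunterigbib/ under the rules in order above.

dunderigabibe

Rule 1 (stop-cluster a-epenthesis): /g/ and /b/ form a stop–stop cluster, so [a] is inserted between them. /dunterigbib/ → dunterigabib.
Rule 2 (post-nasal voicing): /t/ is a voiceless stop immediately after the nasal /n/, so it voices to [d]. /dunterigabib/ → dunderigabib.
Rule 3 (final e-epenthesis): the form ends in the consonant /b/, so [e] is inserted word-finally. /dunderigabib/ → dunderigabibe.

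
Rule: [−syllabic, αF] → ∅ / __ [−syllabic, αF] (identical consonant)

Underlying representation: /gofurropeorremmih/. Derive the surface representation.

gofuropeoremih

/rr/ is a geminate; the first /r/ deletes.
/rr/ is a geminate; the first /r/ deletes.
/mm/ is a geminate; the first /m/ deletes.
The other instances of /g/, /f/, /r/, /p/, /m/, /h/ do not occur in the required environment and remain unchanged.
Surface form: [gofuropeoremih].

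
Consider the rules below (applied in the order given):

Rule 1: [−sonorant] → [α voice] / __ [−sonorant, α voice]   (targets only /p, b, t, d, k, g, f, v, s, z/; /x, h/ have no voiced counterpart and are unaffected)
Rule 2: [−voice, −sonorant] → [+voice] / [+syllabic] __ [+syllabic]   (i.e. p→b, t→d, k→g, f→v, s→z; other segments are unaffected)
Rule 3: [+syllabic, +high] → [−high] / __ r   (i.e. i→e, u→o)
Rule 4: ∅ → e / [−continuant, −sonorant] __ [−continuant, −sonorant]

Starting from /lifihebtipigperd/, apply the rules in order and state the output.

Rule 1 (regressive voicing assimilation): /b/ precedes the voiceless obstruent /t/, so it devoices to [p] by assimilation. /g/ precedes the voiceless obstruent /p/, so it devoices to [k] by assimilation. /lifihebtipigperd/ → lifiheptipikperd.
Rule 2 (intervocalic voicing): /f/ is a voiceless obstruent between vowels /i/ and /i/, so it voices to [v]. /p/ is a voiceless obstruent between vowels /i/ and /i/, so it voices to [b]. /lifiheptipikperd/ → liviheptibikperd.
Rule 3 (pre-rhotic lowering): no segment meets the environment; /liviheptibikperd/ is unchanged.
Rule 4 (stop-cluster e-epenthesis): /p/ and /t/ form a stop–stop cluster, so [e] is inserted between them. /k/ and /p/ form a stop–stop cluster, so [e] is inserted between them. /liviheptibikperd/ → livihepetibikeperd.

livihepetibikeperd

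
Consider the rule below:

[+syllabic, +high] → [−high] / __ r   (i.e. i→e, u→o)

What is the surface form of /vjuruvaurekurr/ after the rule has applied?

Scanning /vjuruvaurekurr/: /u/ is a high vowel immediately before /r/, so it lowers to [o]; /u/ at position 5 is not in the conditioning environment; /u/ is a high vowel immediately before /r/, so it lowers to [o]; /u/ is a high vowel immediately before /r/, so it lowers to [o].
Result: [vjoruvaorekorr].

vjoruvaorekorr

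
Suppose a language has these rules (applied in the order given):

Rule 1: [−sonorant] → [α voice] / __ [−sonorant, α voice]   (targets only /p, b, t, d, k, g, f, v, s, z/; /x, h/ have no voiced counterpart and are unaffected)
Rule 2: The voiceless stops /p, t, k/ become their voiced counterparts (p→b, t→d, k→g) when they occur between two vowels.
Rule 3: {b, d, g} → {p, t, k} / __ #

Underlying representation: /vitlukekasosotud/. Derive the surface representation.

Rule 1 (regressive voicing assimilation): no segment meets the environment; /vitlukekasosotud/ is unchanged.
Rule 2 (intervocalic voicing): /k/ is a voiceless stop between vowels /u/ and /e/, so it voices to [g]. /k/ is a voiceless stop between vowels /e/ and /a/, so it voices to [g]. /t/ is a voiceless stop between vowels /o/ and /u/, so it voices to [d]. /vitlukekasosotud/ → vitlugegasosodud.
Rule 3 (final devoicing): /d/ is a voiced stop in word-final position, so it devoices to [t]. /vitlugegasosodud/ → vitlugegasosodut.

vitlugegasosodut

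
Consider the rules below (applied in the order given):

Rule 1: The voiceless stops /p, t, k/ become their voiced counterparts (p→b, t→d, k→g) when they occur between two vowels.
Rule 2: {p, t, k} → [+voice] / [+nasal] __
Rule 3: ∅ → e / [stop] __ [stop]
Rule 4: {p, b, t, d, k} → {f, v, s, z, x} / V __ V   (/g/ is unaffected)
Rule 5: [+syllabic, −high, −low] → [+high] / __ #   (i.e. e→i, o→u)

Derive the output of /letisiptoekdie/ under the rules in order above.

lezisifesoexezii

Rule 1 (intervocalic voicing): /t/ is a voiceless stop between vowels /e/ and /i/, so it voices to [d]. /letisiptoekdie/ → ledisiptoekdie.
Rule 2 (post-nasal voicing): no segment meets the environment; /ledisiptoekdie/ is unchanged.
Rule 3 (stop-cluster e-epenthesis): /p/ and /t/ form a stop–stop cluster, so [e] is inserted between them. /k/ and /d/ form a stop–stop cluster, so [e] is inserted between them. /ledisiptoekdie/ → ledisipetoekedie.
Rule 4 (intervocalic spirantization): /d/ is a stop between vowels /e/ and /i/, so it spirantizes to the fricative [z]. /p/ is a stop between vowels /i/ and /e/, so it spirantizes to the fricative [f]. /t/ is a stop between vowels /e/ and /o/, so it spirantizes to the fricative [s]. /k/ is a stop between vowels /e/ and /e/, so it spirantizes to the fricative [x]. /d/ is a stop between vowels /e/ and /i/, so it spirantizes to the fricative [z]. /ledisipetoekedie/ → lezisifesoexezie.
Rule 5 (final vowel raising): /e/ is a mid vowel in word-final position, so it raises to [i]. /lezisifesoexezie/ → lezisifesoexezii.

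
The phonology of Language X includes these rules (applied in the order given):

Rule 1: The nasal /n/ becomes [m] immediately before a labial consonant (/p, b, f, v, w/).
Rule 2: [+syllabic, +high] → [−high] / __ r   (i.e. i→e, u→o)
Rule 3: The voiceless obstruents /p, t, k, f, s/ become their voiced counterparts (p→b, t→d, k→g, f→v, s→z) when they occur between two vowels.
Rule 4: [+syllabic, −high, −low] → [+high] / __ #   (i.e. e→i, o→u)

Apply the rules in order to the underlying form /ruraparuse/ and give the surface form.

rorabaruzi

Rule 1 (nasal place assimilation): no segment meets the environment; /ruraparuse/ is unchanged.
Rule 2 (pre-rhotic lowering): /u/ is a high vowel immediately before /r/, so it lowers to [o]. /ruraparuse/ → roraparuse.
Rule 3 (intervocalic voicing): /p/ is a voiceless obstruent between vowels /a/ and /a/, so it voices to [b]. /s/ is a voiceless obstruent between vowels /u/ and /e/, so it voices to [z]. /roraparuse/ → rorabaruze.
Rule 4 (final vowel raising): /e/ is a mid vowel in word-final position, so it raises to [i]. /rorabaruze/ → rorabaruzi.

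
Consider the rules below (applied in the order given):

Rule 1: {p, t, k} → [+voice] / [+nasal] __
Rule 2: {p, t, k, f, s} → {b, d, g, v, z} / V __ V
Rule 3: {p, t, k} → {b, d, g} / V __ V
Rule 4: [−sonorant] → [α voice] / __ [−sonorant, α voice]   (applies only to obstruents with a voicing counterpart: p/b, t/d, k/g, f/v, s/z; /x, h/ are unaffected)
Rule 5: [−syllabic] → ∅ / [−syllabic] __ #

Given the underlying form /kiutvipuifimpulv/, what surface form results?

Rule 1 (post-nasal voicing): /p/ is a voiceless stop immediately after the nasal /m/, so it voices to [b]. /kiutvipuifimpulv/ → kiutvipuifimbulv.
Rule 2 (intervocalic voicing): /p/ is a voiceless obstruent between vowels /i/ and /u/, so it voices to [b]. /f/ is a voiceless obstruent between vowels /i/ and /i/, so it voices to [v]. /kiutvipuifimbulv/ → kiutvibuivimbulv.
Rule 3 (intervocalic voicing): no segment meets the environment; /kiutvibuivimbulv/ is unchanged.
Rule 4 (regressive voicing assimilation): /t/ precedes the voiced obstruent /v/, so it voices to [d] by assimilation. /kiutvibuivimbulv/ → kiudvibuivimbulv.
Rule 5 (final cluster simplification): /v/ is the second consonant of a word-final cluster /lv/, so it deletes. /kiudvibuivimbulv/ → kiudvibuivimbul.

kiudvibuivimbul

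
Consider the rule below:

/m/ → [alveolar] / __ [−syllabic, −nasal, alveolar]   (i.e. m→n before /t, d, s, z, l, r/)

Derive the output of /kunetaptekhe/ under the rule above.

No segment of /kunetaptekhe/ meets the structural description of the rule, so the form surfaces unchanged.

kunetaptekhe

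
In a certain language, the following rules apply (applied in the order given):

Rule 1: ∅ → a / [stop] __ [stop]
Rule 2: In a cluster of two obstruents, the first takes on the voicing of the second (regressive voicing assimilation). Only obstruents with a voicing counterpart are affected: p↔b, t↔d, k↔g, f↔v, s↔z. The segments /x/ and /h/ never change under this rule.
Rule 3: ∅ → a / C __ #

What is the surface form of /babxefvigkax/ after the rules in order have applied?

Rule 1 (stop-cluster a-epenthesis): /g/ and /k/ form a stop–stop cluster, so [a] is inserted between them. /babxefvigkax/ → babxefvigakax.
Rule 2 (regressive voicing assimilation): /b/ precedes the voiceless obstruent /x/, so it devoices to [p] by assimilation. /f/ precedes the voiced obstruent /v/, so it voices to [v] by assimilation. /babxefvigakax/ → bapxevvigakax.
Rule 3 (final a-epenthesis): the form ends in the consonant /x/, so [a] is inserted word-finally. /bapxevvigakax/ → bapxevvigakaxa.

bapxevvigakaxa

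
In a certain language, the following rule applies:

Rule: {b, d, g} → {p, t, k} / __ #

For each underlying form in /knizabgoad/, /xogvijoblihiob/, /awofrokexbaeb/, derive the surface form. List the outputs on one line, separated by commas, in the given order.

knizabgoat, xogvijoblihiop, awofrokexbaep

/knizabgoad/: /d/ is a voiced stop in word-final position, so it devoices to [t]. → [knizabgoat].
/xogvijoblihiob/: /b/ is a voiced stop in word-final position, so it devoices to [p]. → [xogvijoblihiop].
/awofrokexbaeb/: /b/ is a voiced stop in word-final position, so it devoices to [p]. → [awofrokexbaep].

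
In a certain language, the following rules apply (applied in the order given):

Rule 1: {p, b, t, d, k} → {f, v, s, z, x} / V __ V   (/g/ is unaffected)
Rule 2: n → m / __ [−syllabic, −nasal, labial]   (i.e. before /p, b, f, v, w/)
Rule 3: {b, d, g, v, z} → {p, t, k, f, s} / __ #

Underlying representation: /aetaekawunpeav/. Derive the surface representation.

aesaexawumpeaf

Rule 1 (intervocalic spirantization): /t/ is a stop between vowels /e/ and /a/, so it spirantizes to the fricative [s]. /k/ is a stop between vowels /e/ and /a/, so it spirantizes to the fricative [x]. /aetaekawunpeav/ → aesaexawunpeav.
Rule 2 (nasal place assimilation): /n/ precedes the labial consonant /p/, so it assimilates in place to [m]. /aesaexawunpeav/ → aesaexawumpeav.
Rule 3 (final devoicing): /v/ is a voiced obstruent in word-final position, so it devoices to [f]. /aesaexawumpeav/ → aesaexawumpeaf.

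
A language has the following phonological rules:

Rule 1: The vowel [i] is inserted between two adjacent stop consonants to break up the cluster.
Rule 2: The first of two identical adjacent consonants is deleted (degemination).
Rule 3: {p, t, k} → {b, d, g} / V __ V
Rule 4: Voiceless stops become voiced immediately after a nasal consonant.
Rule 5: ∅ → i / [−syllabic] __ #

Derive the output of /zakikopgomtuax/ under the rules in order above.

zagigobigomduaxi

Rule 1 (stop-cluster i-epenthesis): /p/ and /g/ form a stop–stop cluster, so [i] is inserted between them. /zakikopgomtuax/ → zakikopigomtuax.
Rule 2 (degemination): no segment meets the environment; /zakikopigomtuax/ is unchanged.
Rule 3 (intervocalic voicing): /k/ is a voiceless stop between vowels /a/ and /i/, so it voices to [g]. /k/ is a voiceless stop between vowels /i/ and /o/, so it voices to [g]. /p/ is a voiceless stop between vowels /o/ and /i/, so it voices to [b]. /zakikopigomtuax/ → zagigobigomtuax.
Rule 4 (post-nasal voicing): /t/ is a voiceless stop immediately after the nasal /m/, so it voices to [d]. /zagigobigomtuax/ → zagigobigomduax.
Rule 5 (final i-epenthesis): the form ends in the consonant /x/, so [i] is inserted word-finally. /zagigobigomduax/ → zagigobigomduaxi.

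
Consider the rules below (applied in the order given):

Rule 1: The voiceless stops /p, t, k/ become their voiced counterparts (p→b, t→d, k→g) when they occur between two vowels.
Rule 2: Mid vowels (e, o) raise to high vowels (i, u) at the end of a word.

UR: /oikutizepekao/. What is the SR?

oigudizebegau

Rule 1 (intervocalic voicing): /k/ is a voiceless stop between vowels /i/ and /u/, so it voices to [g]. /t/ is a voiceless stop between vowels /u/ and /i/, so it voices to [d]. /p/ is a voiceless stop between vowels /e/ and /e/, so it voices to [b]. /k/ is a voiceless stop between vowels /e/ and /a/, so it voices to [g]. /oikutizepekao/ → oigudizebegao.
Rule 2 (final vowel raising): /o/ is a mid vowel in word-final position, so it raises to [u]. /oigudizebegao/ → oigudizebegau.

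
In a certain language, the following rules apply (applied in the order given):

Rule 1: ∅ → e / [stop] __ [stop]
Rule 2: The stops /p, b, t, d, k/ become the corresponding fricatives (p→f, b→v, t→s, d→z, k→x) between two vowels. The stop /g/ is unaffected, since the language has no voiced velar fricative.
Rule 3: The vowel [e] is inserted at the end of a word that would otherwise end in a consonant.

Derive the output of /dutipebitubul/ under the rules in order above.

Rule 1 (stop-cluster e-epenthesis): no segment meets the environment; /dutipebitubul/ is unchanged.
Rule 2 (intervocalic spirantization): /t/ is a stop between vowels /u/ and /i/, so it spirantizes to the fricative [s]. /p/ is a stop between vowels /i/ and /e/, so it spirantizes to the fricative [f]. /b/ is a stop between vowels /e/ and /i/, so it spirantizes to the fricative [v]. /t/ is a stop between vowels /i/ and /u/, so it spirantizes to the fricative [s]. /b/ is a stop between vowels /u/ and /u/, so it spirantizes to the fricative [v]. /dutipebitubul/ → dusifevisuvul.
Rule 3 (final e-epenthesis): the form ends in the consonant /l/, so [e] is inserted word-finally. /dusifevisuvul/ → dusifevisuvule.

dusifevisuvule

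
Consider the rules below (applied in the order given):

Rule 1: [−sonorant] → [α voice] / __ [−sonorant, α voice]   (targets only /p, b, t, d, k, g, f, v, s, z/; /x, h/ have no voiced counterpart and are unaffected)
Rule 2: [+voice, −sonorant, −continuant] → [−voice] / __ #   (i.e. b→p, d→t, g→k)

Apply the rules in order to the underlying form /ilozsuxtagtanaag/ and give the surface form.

ilossuxtaktanaak

Rule 1 (regressive voicing assimilation): /z/ precedes the voiceless obstruent /s/, so it devoices to [s] by assimilation. /g/ precedes the voiceless obstruent /t/, so it devoices to [k] by assimilation. /ilozsuxtagtanaag/ → ilossuxtaktanaag.
Rule 2 (final devoicing): /g/ is a voiced stop in word-final position, so it devoices to [k]. /ilossuxtaktanaag/ → ilossuxtaktanaak.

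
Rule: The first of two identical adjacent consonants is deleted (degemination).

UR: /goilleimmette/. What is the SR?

goileimete

/ll/ is a geminate; the first /l/ deletes.
/mm/ is a geminate; the first /m/ deletes.
/tt/ is a geminate; the first /t/ deletes.
The other instances of /g/, /l/, /m/, /t/ do not occur in the required environment and remain unchanged.
Surface form: [goileimete].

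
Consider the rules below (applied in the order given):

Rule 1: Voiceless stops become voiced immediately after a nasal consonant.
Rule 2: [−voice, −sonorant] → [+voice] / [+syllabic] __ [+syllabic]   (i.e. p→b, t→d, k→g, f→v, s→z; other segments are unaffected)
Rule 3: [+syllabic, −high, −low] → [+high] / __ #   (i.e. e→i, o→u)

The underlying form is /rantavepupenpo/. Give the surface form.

randavebubenbu

Rule 1 (post-nasal voicing): /t/ is a voiceless stop immediately after the nasal /n/, so it voices to [d]. /p/ is a voiceless stop immediately after the nasal /n/, so it voices to [b]. /rantavepupenpo/ → randavepupenbo.
Rule 2 (intervocalic voicing): /p/ is a voiceless obstruent between vowels /e/ and /u/, so it voices to [b]. /p/ is a voiceless obstruent between vowels /u/ and /e/, so it voices to [b]. /randavepupenbo/ → randavebubenbo.
Rule 3 (final vowel raising): /o/ is a mid vowel in word-final position, so it raises to [u]. /randavebubenbo/ → randavebubenbu.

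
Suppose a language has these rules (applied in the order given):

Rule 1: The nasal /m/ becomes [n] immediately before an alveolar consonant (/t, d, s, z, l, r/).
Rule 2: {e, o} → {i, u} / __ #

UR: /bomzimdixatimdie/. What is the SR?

bonzindixatindii

Rule 1 (nasal place assimilation): /m/ precedes the alveolar consonant /z/, so it assimilates in place to [n]. /m/ precedes the alveolar consonant /d/, so it assimilates in place to [n]. /m/ precedes the alveolar consonant /d/, so it assimilates in place to [n]. /bomzimdixatimdie/ → bonzindixatindie.
Rule 2 (final vowel raising): /e/ is a mid vowel in word-final position, so it raises to [i]. /bonzindixatindie/ → bonzindixatindii.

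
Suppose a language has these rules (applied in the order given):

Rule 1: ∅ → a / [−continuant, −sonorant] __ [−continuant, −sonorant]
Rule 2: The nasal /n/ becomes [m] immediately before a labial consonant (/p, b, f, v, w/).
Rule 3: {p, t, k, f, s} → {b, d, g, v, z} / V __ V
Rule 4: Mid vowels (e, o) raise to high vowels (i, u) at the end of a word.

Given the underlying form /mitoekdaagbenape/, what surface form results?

Rule 1 (stop-cluster a-epenthesis): /k/ and /d/ form a stop–stop cluster, so [a] is inserted between them. /g/ and /b/ form a stop–stop cluster, so [a] is inserted between them. /mitoekdaagbenape/ → mitoekadaagabenape.
Rule 2 (nasal place assimilation): no segment meets the environment; /mitoekadaagabenape/ is unchanged.
Rule 3 (intervocalic voicing): /t/ is a voiceless obstruent between vowels /i/ and /o/, so it voices to [d]. /k/ is a voiceless obstruent between vowels /e/ and /a/, so it voices to [g]. /p/ is a voiceless obstruent between vowels /a/ and /e/, so it voices to [b]. /mitoekadaagabenape/ → midoegadaagabenabe.
Rule 4 (final vowel raising): /e/ is a mid vowel in word-final position, so it raises to [i]. /midoegadaagabenabe/ → midoegadaagabenabi.

midoegadaagabenabi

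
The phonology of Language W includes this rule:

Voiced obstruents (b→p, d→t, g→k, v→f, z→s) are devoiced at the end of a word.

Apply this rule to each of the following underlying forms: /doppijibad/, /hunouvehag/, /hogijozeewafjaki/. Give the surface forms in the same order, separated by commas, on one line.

/doppijibad/: /d/ is a voiced obstruent in word-final position, so it devoices to [t]. → [doppijibat].
/hunouvehag/: /g/ is a voiced obstruent in word-final position, so it devoices to [k]. → [hunouvehak].
/hogijozeewafjaki/: the rule's environment is not met; surfaces unchanged as [hogijozeewafjaki].

doppijibat, hunouvehak, hogijozeewafjaki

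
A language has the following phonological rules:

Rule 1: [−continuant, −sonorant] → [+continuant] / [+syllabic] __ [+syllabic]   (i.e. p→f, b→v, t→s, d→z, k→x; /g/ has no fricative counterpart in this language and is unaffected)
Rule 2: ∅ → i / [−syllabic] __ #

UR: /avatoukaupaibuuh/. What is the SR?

Rule 1 (intervocalic spirantization): /t/ is a stop between vowels /a/ and /o/, so it spirantizes to the fricative [s]. /k/ is a stop between vowels /u/ and /a/, so it spirantizes to the fricative [x]. /p/ is a stop between vowels /u/ and /a/, so it spirantizes to the fricative [f]. /b/ is a stop between vowels /i/ and /u/, so it spirantizes to the fricative [v]. /avatoukaupaibuuh/ → avasouxaufaivuuh.
Rule 2 (final i-epenthesis): the form ends in the consonant /h/, so [i] is inserted word-finally. /avasouxaufaivuuh/ → avasouxaufaivuuhi.

avasouxaufaivuuhi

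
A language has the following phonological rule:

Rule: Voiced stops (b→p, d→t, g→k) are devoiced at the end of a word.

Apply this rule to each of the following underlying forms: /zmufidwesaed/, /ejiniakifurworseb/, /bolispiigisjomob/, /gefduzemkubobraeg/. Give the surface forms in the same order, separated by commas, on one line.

zmufidwesaet, ejiniakifurworsep, bolispiigisjomop, gefduzemkubobraek

/zmufidwesaed/: /d/ is a voiced stop in word-final position, so it devoices to [t]. → [zmufidwesaet].
/ejiniakifurworseb/: /b/ is a voiced stop in word-final position, so it devoices to [p]. → [ejiniakifurworsep].
/bolispiigisjomob/: /b/ is a voiced stop in word-final position, so it devoices to [p]. → [bolispiigisjomop].
/gefduzemkubobraeg/: /g/ is a voiced stop in word-final position, so it devoices to [k]. → [gefduzemkubobraek].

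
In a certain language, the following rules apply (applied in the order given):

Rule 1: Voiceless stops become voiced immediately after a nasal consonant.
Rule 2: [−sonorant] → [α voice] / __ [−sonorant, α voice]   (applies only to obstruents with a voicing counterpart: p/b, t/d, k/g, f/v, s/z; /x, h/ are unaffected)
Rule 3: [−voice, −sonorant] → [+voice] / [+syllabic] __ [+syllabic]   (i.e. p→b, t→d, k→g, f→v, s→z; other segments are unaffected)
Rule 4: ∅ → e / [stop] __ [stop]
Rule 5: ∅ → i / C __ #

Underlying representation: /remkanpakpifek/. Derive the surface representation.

remganbakepiveki

Rule 1 (post-nasal voicing): /k/ is a voiceless stop immediately after the nasal /m/, so it voices to [g]. /p/ is a voiceless stop immediately after the nasal /n/, so it voices to [b]. /remkanpakpifek/ → remganbakpifek.
Rule 2 (regressive voicing assimilation): no segment meets the environment; /remganbakpifek/ is unchanged.
Rule 3 (intervocalic voicing): /f/ is a voiceless obstruent between vowels /i/ and /e/, so it voices to [v]. /remganbakpifek/ → remganbakpivek.
Rule 4 (stop-cluster e-epenthesis): /k/ and /p/ form a stop–stop cluster, so [e] is inserted between them. /remganbakpivek/ → remganbakepivek.
Rule 5 (final i-epenthesis): the form ends in the consonant /k/, so [i] is inserted word-finally. /remganbakepivek/ → remganbakepiveki.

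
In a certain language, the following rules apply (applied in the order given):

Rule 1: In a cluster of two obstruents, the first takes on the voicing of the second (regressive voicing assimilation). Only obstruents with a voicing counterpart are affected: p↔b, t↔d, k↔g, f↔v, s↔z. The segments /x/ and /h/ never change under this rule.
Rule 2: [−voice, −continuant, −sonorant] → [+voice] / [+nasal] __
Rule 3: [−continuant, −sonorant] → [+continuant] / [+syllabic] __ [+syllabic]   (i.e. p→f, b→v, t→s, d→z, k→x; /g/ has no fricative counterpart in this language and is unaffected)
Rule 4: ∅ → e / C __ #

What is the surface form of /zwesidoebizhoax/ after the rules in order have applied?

zwesizoevishoaxe

Rule 1 (regressive voicing assimilation): /z/ precedes the voiceless obstruent /h/, so it devoices to [s] by assimilation. /zwesidoebizhoax/ → zwesidoebishoax.
Rule 2 (post-nasal voicing): no segment meets the environment; /zwesidoebishoax/ is unchanged.
Rule 3 (intervocalic spirantization): /d/ is a stop between vowels /i/ and /o/, so it spirantizes to the fricative [z]. /b/ is a stop between vowels /e/ and /i/, so it spirantizes to the fricative [v]. /zwesidoebishoax/ → zwesizoevishoax.
Rule 4 (final e-epenthesis): the form ends in the consonant /x/, so [e] is inserted word-finally. /zwesizoevishoax/ → zwesizoevishoaxe.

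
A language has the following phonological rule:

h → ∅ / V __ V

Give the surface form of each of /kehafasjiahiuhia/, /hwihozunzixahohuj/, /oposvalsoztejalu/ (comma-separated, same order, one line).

/kehafasjiahiuhia/: /h/ occurs between vowels /e/ and /a/, so it deletes. /h/ occurs between vowels /a/ and /i/, so it deletes. /h/ occurs between vowels /u/ and /i/, so it deletes. → [keafasjiaiuia].
/hwihozunzixahohuj/: /h/ occurs between vowels /i/ and /o/, so it deletes. /h/ occurs between vowels /a/ and /o/, so it deletes. /h/ occurs between vowels /o/ and /u/, so it deletes. → [hwiozunzixaouj].
/oposvalsoztejalu/: the rule's environment is not met; surfaces unchanged as [oposvalsoztejalu].

keafasjiaiuia, hwiozunzixaouj, oposvalsoztejalu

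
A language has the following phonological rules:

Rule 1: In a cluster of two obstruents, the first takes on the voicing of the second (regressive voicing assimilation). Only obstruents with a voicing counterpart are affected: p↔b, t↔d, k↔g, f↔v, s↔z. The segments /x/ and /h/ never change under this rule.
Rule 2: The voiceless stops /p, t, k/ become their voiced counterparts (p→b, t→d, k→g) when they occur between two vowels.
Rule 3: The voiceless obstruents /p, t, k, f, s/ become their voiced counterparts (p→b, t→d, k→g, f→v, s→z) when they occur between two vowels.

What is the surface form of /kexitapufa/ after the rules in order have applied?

Rule 1 (regressive voicing assimilation): no segment meets the environment; /kexitapufa/ is unchanged.
Rule 2 (intervocalic voicing): /t/ is a voiceless stop between vowels /i/ and /a/, so it voices to [d]. /p/ is a voiceless stop between vowels /a/ and /u/, so it voices to [b]. /kexitapufa/ → kexidabufa.
Rule 3 (intervocalic voicing): /f/ is a voiceless obstruent between vowels /u/ and /a/, so it voices to [v]. /kexidabufa/ → kexidabuva.

kexidabuva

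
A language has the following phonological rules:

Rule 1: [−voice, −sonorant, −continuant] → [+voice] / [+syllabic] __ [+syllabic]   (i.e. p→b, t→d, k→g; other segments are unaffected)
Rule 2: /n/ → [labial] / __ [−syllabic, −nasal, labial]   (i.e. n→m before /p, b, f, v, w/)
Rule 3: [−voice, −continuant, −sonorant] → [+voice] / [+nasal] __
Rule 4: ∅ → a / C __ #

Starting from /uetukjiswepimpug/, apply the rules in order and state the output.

uedukjiswebimbuga

Rule 1 (intervocalic voicing): /t/ is a voiceless stop between vowels /e/ and /u/, so it voices to [d]. /p/ is a voiceless stop between vowels /e/ and /i/, so it voices to [b]. /uetukjiswepimpug/ → uedukjiswebimpug.
Rule 2 (nasal place assimilation): no segment meets the environment; /uedukjiswebimpug/ is unchanged.
Rule 3 (post-nasal voicing): /p/ is a voiceless stop immediately after the nasal /m/, so it voices to [b]. /uedukjiswebimpug/ → uedukjiswebimbug.
Rule 4 (final a-epenthesis): the form ends in the consonant /g/, so [a] is inserted word-finally. /uedukjiswebimbug/ → uedukjiswebimbuga.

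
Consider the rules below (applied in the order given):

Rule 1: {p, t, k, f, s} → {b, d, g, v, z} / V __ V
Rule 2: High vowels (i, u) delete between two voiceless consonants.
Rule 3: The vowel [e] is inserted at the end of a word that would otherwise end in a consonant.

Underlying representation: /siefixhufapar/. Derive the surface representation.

Rule 1 (intervocalic voicing): /f/ is a voiceless obstruent between vowels /e/ and /i/, so it voices to [v]. /f/ is a voiceless obstruent between vowels /u/ and /a/, so it voices to [v]. /p/ is a voiceless obstruent between vowels /a/ and /a/, so it voices to [b]. /siefixhufapar/ → sievixhuvabar.
Rule 2 (high vowel syncope): no segment meets the environment; /sievixhuvabar/ is unchanged.
Rule 3 (final e-epenthesis): the form ends in the consonant /r/, so [e] is inserted word-finally. /sievixhuvabar/ → sievixhuvabare.

sievixhuvabare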